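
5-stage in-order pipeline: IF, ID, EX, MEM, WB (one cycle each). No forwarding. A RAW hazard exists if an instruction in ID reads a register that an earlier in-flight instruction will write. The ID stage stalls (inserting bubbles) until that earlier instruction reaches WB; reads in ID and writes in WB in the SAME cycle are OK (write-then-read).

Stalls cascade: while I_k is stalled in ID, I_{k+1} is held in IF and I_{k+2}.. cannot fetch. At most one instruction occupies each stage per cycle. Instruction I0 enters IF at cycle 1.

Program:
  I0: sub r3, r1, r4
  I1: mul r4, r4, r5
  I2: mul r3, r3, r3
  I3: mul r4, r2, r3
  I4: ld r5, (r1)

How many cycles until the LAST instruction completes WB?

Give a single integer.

I0 sub r3 <- r1,r4: IF@1 ID@2 stall=0 (-) EX@3 MEM@4 WB@5
I1 mul r4 <- r4,r5: IF@2 ID@3 stall=0 (-) EX@4 MEM@5 WB@6
I2 mul r3 <- r3,r3: IF@3 ID@4 stall=1 (RAW on I0.r3 (WB@5)) EX@6 MEM@7 WB@8
I3 mul r4 <- r2,r3: IF@4 ID@6 stall=2 (RAW on I2.r3 (WB@8)) EX@9 MEM@10 WB@11
I4 ld r5 <- r1: IF@6 ID@9 stall=0 (-) EX@10 MEM@11 WB@12

Answer: 12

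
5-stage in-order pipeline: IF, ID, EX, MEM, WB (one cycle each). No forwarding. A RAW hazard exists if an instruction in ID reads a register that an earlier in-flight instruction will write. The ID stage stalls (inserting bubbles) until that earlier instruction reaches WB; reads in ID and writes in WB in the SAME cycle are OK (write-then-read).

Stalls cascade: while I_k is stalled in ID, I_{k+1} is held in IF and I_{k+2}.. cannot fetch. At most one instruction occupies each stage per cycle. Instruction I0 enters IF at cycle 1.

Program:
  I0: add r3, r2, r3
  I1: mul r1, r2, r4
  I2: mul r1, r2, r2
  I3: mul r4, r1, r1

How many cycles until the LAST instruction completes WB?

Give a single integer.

Answer: 10

Derivation:
I0 add r3 <- r2,r3: IF@1 ID@2 stall=0 (-) EX@3 MEM@4 WB@5
I1 mul r1 <- r2,r4: IF@2 ID@3 stall=0 (-) EX@4 MEM@5 WB@6
I2 mul r1 <- r2,r2: IF@3 ID@4 stall=0 (-) EX@5 MEM@6 WB@7
I3 mul r4 <- r1,r1: IF@4 ID@5 stall=2 (RAW on I2.r1 (WB@7)) EX@8 MEM@9 WB@10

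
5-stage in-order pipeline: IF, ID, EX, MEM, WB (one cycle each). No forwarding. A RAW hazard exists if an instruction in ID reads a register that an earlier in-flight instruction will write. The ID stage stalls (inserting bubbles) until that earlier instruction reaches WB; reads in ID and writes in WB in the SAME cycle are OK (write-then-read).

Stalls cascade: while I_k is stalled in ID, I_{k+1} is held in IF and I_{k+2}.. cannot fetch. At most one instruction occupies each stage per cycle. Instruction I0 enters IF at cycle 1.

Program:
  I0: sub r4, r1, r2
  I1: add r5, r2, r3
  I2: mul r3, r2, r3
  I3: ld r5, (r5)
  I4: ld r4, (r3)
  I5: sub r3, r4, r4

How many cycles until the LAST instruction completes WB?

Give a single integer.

I0 sub r4 <- r1,r2: IF@1 ID@2 stall=0 (-) EX@3 MEM@4 WB@5
I1 add r5 <- r2,r3: IF@2 ID@3 stall=0 (-) EX@4 MEM@5 WB@6
I2 mul r3 <- r2,r3: IF@3 ID@4 stall=0 (-) EX@5 MEM@6 WB@7
I3 ld r5 <- r5: IF@4 ID@5 stall=1 (RAW on I1.r5 (WB@6)) EX@7 MEM@8 WB@9
I4 ld r4 <- r3: IF@5 ID@7 stall=0 (-) EX@8 MEM@9 WB@10
I5 sub r3 <- r4,r4: IF@7 ID@8 stall=2 (RAW on I4.r4 (WB@10)) EX@11 MEM@12 WB@13

Answer: 13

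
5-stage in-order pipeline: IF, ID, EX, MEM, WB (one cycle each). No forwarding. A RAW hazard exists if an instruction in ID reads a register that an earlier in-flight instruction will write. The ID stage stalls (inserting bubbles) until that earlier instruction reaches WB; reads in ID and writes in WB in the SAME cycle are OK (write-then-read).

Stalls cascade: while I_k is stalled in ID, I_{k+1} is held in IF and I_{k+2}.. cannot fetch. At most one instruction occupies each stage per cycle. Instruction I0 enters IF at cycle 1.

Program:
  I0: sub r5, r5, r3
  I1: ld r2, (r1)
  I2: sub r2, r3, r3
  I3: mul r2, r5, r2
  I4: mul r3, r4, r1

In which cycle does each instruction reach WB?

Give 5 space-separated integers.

Answer: 5 6 7 10 11

Derivation:
I0 sub r5 <- r5,r3: IF@1 ID@2 stall=0 (-) EX@3 MEM@4 WB@5
I1 ld r2 <- r1: IF@2 ID@3 stall=0 (-) EX@4 MEM@5 WB@6
I2 sub r2 <- r3,r3: IF@3 ID@4 stall=0 (-) EX@5 MEM@6 WB@7
I3 mul r2 <- r5,r2: IF@4 ID@5 stall=2 (RAW on I2.r2 (WB@7)) EX@8 MEM@9 WB@10
I4 mul r3 <- r4,r1: IF@5 ID@8 stall=0 (-) EX@9 MEM@10 WB@11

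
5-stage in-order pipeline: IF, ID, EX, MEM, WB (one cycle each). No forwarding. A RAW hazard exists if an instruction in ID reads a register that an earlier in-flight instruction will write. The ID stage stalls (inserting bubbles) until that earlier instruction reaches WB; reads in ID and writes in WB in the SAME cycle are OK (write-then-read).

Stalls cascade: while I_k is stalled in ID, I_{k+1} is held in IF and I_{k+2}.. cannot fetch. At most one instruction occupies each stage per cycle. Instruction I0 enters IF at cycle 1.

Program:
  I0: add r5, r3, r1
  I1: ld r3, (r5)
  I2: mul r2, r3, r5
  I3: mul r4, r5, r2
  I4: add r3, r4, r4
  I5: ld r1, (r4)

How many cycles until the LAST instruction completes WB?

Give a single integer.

I0 add r5 <- r3,r1: IF@1 ID@2 stall=0 (-) EX@3 MEM@4 WB@5
I1 ld r3 <- r5: IF@2 ID@3 stall=2 (RAW on I0.r5 (WB@5)) EX@6 MEM@7 WB@8
I2 mul r2 <- r3,r5: IF@3 ID@6 stall=2 (RAW on I1.r3 (WB@8)) EX@9 MEM@10 WB@11
I3 mul r4 <- r5,r2: IF@6 ID@9 stall=2 (RAW on I2.r2 (WB@11)) EX@12 MEM@13 WB@14
I4 add r3 <- r4,r4: IF@9 ID@12 stall=2 (RAW on I3.r4 (WB@14)) EX@15 MEM@16 WB@17
I5 ld r1 <- r4: IF@12 ID@15 stall=0 (-) EX@16 MEM@17 WB@18

Answer: 18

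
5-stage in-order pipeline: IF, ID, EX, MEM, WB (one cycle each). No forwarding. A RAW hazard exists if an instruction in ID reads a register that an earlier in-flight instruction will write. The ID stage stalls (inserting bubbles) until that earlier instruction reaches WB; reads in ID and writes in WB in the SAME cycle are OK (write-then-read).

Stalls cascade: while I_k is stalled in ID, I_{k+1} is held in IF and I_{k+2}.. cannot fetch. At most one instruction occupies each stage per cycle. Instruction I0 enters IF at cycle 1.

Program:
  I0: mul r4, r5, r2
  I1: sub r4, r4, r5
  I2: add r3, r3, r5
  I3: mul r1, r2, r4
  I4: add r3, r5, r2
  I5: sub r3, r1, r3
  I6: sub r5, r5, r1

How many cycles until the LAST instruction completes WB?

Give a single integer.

Answer: 16

Derivation:
I0 mul r4 <- r5,r2: IF@1 ID@2 stall=0 (-) EX@3 MEM@4 WB@5
I1 sub r4 <- r4,r5: IF@2 ID@3 stall=2 (RAW on I0.r4 (WB@5)) EX@6 MEM@7 WB@8
I2 add r3 <- r3,r5: IF@3 ID@6 stall=0 (-) EX@7 MEM@8 WB@9
I3 mul r1 <- r2,r4: IF@6 ID@7 stall=1 (RAW on I1.r4 (WB@8)) EX@9 MEM@10 WB@11
I4 add r3 <- r5,r2: IF@7 ID@9 stall=0 (-) EX@10 MEM@11 WB@12
I5 sub r3 <- r1,r3: IF@9 ID@10 stall=2 (RAW on I4.r3 (WB@12)) EX@13 MEM@14 WB@15
I6 sub r5 <- r5,r1: IF@10 ID@13 stall=0 (-) EX@14 MEM@15 WB@16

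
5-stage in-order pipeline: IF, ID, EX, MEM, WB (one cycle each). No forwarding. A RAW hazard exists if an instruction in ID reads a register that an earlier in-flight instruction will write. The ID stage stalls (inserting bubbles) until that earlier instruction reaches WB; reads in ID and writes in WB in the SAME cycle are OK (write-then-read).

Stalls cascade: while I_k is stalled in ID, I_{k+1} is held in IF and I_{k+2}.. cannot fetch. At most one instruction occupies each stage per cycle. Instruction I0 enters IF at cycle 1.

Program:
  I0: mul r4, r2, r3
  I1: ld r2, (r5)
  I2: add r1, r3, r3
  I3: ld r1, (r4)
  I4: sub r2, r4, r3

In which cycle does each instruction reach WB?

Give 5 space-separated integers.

Answer: 5 6 7 8 9

Derivation:
I0 mul r4 <- r2,r3: IF@1 ID@2 stall=0 (-) EX@3 MEM@4 WB@5
I1 ld r2 <- r5: IF@2 ID@3 stall=0 (-) EX@4 MEM@5 WB@6
I2 add r1 <- r3,r3: IF@3 ID@4 stall=0 (-) EX@5 MEM@6 WB@7
I3 ld r1 <- r4: IF@4 ID@5 stall=0 (-) EX@6 MEM@7 WB@8
I4 sub r2 <- r4,r3: IF@5 ID@6 stall=0 (-) EX@7 MEM@8 WB@9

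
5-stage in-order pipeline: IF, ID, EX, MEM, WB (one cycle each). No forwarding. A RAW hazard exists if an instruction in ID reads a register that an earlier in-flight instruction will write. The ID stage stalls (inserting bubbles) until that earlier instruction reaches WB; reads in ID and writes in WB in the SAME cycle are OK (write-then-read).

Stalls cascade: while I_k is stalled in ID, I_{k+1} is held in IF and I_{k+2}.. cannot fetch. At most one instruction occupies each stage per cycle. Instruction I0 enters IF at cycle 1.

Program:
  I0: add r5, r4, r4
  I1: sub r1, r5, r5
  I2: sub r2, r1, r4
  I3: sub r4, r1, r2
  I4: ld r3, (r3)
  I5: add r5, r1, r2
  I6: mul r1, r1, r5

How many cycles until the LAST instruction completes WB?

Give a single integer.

Answer: 19

Derivation:
I0 add r5 <- r4,r4: IF@1 ID@2 stall=0 (-) EX@3 MEM@4 WB@5
I1 sub r1 <- r5,r5: IF@2 ID@3 stall=2 (RAW on I0.r5 (WB@5)) EX@6 MEM@7 WB@8
I2 sub r2 <- r1,r4: IF@3 ID@6 stall=2 (RAW on I1.r1 (WB@8)) EX@9 MEM@10 WB@11
I3 sub r4 <- r1,r2: IF@6 ID@9 stall=2 (RAW on I2.r2 (WB@11)) EX@12 MEM@13 WB@14
I4 ld r3 <- r3: IF@9 ID@12 stall=0 (-) EX@13 MEM@14 WB@15
I5 add r5 <- r1,r2: IF@12 ID@13 stall=0 (-) EX@14 MEM@15 WB@16
I6 mul r1 <- r1,r5: IF@13 ID@14 stall=2 (RAW on I5.r5 (WB@16)) EX@17 MEM@18 WB@19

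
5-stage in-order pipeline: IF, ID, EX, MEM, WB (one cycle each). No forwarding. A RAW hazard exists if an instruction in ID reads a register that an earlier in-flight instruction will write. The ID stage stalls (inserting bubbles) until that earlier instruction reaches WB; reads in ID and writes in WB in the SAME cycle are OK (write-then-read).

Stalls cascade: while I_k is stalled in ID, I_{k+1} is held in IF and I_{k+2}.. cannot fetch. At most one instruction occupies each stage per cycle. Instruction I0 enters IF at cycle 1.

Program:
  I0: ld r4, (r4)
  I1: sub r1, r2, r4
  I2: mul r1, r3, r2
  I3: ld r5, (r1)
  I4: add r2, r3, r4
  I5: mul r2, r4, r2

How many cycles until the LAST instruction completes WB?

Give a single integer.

Answer: 16

Derivation:
I0 ld r4 <- r4: IF@1 ID@2 stall=0 (-) EX@3 MEM@4 WB@5
I1 sub r1 <- r2,r4: IF@2 ID@3 stall=2 (RAW on I0.r4 (WB@5)) EX@6 MEM@7 WB@8
I2 mul r1 <- r3,r2: IF@3 ID@6 stall=0 (-) EX@7 MEM@8 WB@9
I3 ld r5 <- r1: IF@6 ID@7 stall=2 (RAW on I2.r1 (WB@9)) EX@10 MEM@11 WB@12
I4 add r2 <- r3,r4: IF@7 ID@10 stall=0 (-) EX@11 MEM@12 WB@13
I5 mul r2 <- r4,r2: IF@10 ID@11 stall=2 (RAW on I4.r2 (WB@13)) EX@14 MEM@15 WB@16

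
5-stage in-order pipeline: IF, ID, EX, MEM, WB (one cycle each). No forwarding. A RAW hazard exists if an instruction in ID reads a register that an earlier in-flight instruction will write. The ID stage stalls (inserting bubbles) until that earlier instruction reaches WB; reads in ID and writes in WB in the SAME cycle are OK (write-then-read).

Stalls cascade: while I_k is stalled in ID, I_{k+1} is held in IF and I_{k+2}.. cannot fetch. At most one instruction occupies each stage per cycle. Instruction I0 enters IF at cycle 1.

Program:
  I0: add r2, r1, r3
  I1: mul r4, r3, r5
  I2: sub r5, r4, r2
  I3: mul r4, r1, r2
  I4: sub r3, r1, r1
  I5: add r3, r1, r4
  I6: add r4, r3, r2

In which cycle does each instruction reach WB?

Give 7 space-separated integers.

Answer: 5 6 9 10 11 13 16

Derivation:
I0 add r2 <- r1,r3: IF@1 ID@2 stall=0 (-) EX@3 MEM@4 WB@5
I1 mul r4 <- r3,r5: IF@2 ID@3 stall=0 (-) EX@4 MEM@5 WB@6
I2 sub r5 <- r4,r2: IF@3 ID@4 stall=2 (RAW on I1.r4 (WB@6)) EX@7 MEM@8 WB@9
I3 mul r4 <- r1,r2: IF@4 ID@7 stall=0 (-) EX@8 MEM@9 WB@10
I4 sub r3 <- r1,r1: IF@7 ID@8 stall=0 (-) EX@9 MEM@10 WB@11
I5 add r3 <- r1,r4: IF@8 ID@9 stall=1 (RAW on I3.r4 (WB@10)) EX@11 MEM@12 WB@13
I6 add r4 <- r3,r2: IF@9 ID@11 stall=2 (RAW on I5.r3 (WB@13)) EX@14 MEM@15 WB@16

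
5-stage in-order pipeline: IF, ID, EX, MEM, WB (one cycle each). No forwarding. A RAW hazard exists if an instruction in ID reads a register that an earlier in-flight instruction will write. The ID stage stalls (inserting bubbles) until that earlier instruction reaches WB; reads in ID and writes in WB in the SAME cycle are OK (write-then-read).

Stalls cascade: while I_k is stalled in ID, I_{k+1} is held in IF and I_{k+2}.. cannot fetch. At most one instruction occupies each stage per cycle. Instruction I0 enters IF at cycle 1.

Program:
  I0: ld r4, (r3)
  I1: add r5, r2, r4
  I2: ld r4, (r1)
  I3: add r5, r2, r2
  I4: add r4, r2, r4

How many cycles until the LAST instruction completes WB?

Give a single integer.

I0 ld r4 <- r3: IF@1 ID@2 stall=0 (-) EX@3 MEM@4 WB@5
I1 add r5 <- r2,r4: IF@2 ID@3 stall=2 (RAW on I0.r4 (WB@5)) EX@6 MEM@7 WB@8
I2 ld r4 <- r1: IF@3 ID@6 stall=0 (-) EX@7 MEM@8 WB@9
I3 add r5 <- r2,r2: IF@6 ID@7 stall=0 (-) EX@8 MEM@9 WB@10
I4 add r4 <- r2,r4: IF@7 ID@8 stall=1 (RAW on I2.r4 (WB@9)) EX@10 MEM@11 WB@12

Answer: 12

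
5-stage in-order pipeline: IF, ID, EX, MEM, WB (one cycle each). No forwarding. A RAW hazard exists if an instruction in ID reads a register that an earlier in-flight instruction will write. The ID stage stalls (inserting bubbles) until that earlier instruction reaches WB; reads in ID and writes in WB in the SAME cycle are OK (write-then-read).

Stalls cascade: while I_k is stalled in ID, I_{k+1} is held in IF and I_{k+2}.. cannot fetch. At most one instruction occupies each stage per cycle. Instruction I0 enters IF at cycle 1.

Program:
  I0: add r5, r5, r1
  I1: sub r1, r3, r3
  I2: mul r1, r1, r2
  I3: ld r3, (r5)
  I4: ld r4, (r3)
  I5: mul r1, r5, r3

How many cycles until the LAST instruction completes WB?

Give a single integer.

I0 add r5 <- r5,r1: IF@1 ID@2 stall=0 (-) EX@3 MEM@4 WB@5
I1 sub r1 <- r3,r3: IF@2 ID@3 stall=0 (-) EX@4 MEM@5 WB@6
I2 mul r1 <- r1,r2: IF@3 ID@4 stall=2 (RAW on I1.r1 (WB@6)) EX@7 MEM@8 WB@9
I3 ld r3 <- r5: IF@4 ID@7 stall=0 (-) EX@8 MEM@9 WB@10
I4 ld r4 <- r3: IF@7 ID@8 stall=2 (RAW on I3.r3 (WB@10)) EX@11 MEM@12 WB@13
I5 mul r1 <- r5,r3: IF@8 ID@11 stall=0 (-) EX@12 MEM@13 WB@14

Answer: 14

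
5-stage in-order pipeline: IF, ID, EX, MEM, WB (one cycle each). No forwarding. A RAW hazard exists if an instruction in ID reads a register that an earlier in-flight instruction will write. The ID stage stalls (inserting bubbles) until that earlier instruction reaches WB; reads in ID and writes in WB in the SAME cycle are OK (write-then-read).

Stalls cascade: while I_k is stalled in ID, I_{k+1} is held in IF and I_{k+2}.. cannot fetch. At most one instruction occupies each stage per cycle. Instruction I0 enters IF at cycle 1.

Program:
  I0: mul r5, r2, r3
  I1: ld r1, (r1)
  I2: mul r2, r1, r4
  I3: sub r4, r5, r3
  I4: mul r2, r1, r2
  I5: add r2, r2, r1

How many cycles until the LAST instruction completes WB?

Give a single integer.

Answer: 15

Derivation:
I0 mul r5 <- r2,r3: IF@1 ID@2 stall=0 (-) EX@3 MEM@4 WB@5
I1 ld r1 <- r1: IF@2 ID@3 stall=0 (-) EX@4 MEM@5 WB@6
I2 mul r2 <- r1,r4: IF@3 ID@4 stall=2 (RAW on I1.r1 (WB@6)) EX@7 MEM@8 WB@9
I3 sub r4 <- r5,r3: IF@4 ID@7 stall=0 (-) EX@8 MEM@9 WB@10
I4 mul r2 <- r1,r2: IF@7 ID@8 stall=1 (RAW on I2.r2 (WB@9)) EX@10 MEM@11 WB@12
I5 add r2 <- r2,r1: IF@8 ID@10 stall=2 (RAW on I4.r2 (WB@12)) EX@13 MEM@14 WB@15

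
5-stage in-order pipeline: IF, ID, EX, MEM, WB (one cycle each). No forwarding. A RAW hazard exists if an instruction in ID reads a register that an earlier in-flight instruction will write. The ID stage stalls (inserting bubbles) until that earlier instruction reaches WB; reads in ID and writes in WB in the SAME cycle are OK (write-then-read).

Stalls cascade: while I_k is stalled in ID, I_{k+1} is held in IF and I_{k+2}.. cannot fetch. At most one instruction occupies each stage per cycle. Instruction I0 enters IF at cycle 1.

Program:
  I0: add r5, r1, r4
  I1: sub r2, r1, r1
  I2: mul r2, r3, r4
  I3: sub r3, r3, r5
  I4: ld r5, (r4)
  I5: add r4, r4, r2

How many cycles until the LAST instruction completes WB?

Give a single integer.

Answer: 10

Derivation:
I0 add r5 <- r1,r4: IF@1 ID@2 stall=0 (-) EX@3 MEM@4 WB@5
I1 sub r2 <- r1,r1: IF@2 ID@3 stall=0 (-) EX@4 MEM@5 WB@6
I2 mul r2 <- r3,r4: IF@3 ID@4 stall=0 (-) EX@5 MEM@6 WB@7
I3 sub r3 <- r3,r5: IF@4 ID@5 stall=0 (-) EX@6 MEM@7 WB@8
I4 ld r5 <- r4: IF@5 ID@6 stall=0 (-) EX@7 MEM@8 WB@9
I5 add r4 <- r4,r2: IF@6 ID@7 stall=0 (-) EX@8 MEM@9 WB@10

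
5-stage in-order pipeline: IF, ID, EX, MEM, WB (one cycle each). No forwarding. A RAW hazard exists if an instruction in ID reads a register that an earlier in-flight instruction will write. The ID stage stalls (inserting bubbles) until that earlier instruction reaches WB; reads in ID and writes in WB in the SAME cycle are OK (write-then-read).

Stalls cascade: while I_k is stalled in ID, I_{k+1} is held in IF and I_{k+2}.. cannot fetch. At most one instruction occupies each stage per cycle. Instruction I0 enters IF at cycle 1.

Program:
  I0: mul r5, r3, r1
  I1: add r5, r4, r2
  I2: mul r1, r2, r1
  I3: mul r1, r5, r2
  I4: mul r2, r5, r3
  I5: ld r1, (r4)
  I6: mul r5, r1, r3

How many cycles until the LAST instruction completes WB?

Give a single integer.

Answer: 14

Derivation:
I0 mul r5 <- r3,r1: IF@1 ID@2 stall=0 (-) EX@3 MEM@4 WB@5
I1 add r5 <- r4,r2: IF@2 ID@3 stall=0 (-) EX@4 MEM@5 WB@6
I2 mul r1 <- r2,r1: IF@3 ID@4 stall=0 (-) EX@5 MEM@6 WB@7
I3 mul r1 <- r5,r2: IF@4 ID@5 stall=1 (RAW on I1.r5 (WB@6)) EX@7 MEM@8 WB@9
I4 mul r2 <- r5,r3: IF@5 ID@7 stall=0 (-) EX@8 MEM@9 WB@10
I5 ld r1 <- r4: IF@7 ID@8 stall=0 (-) EX@9 MEM@10 WB@11
I6 mul r5 <- r1,r3: IF@8 ID@9 stall=2 (RAW on I5.r1 (WB@11)) EX@12 MEM@13 WB@14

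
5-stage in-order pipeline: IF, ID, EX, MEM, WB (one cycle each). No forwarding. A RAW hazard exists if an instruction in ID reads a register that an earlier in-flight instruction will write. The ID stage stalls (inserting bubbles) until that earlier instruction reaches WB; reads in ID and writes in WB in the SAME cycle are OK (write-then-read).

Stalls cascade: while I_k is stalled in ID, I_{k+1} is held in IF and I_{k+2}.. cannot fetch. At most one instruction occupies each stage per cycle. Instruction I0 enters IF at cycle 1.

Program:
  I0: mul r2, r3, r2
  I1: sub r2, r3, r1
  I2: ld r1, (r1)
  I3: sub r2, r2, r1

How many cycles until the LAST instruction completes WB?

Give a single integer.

I0 mul r2 <- r3,r2: IF@1 ID@2 stall=0 (-) EX@3 MEM@4 WB@5
I1 sub r2 <- r3,r1: IF@2 ID@3 stall=0 (-) EX@4 MEM@5 WB@6
I2 ld r1 <- r1: IF@3 ID@4 stall=0 (-) EX@5 MEM@6 WB@7
I3 sub r2 <- r2,r1: IF@4 ID@5 stall=2 (RAW on I2.r1 (WB@7)) EX@8 MEM@9 WB@10

Answer: 10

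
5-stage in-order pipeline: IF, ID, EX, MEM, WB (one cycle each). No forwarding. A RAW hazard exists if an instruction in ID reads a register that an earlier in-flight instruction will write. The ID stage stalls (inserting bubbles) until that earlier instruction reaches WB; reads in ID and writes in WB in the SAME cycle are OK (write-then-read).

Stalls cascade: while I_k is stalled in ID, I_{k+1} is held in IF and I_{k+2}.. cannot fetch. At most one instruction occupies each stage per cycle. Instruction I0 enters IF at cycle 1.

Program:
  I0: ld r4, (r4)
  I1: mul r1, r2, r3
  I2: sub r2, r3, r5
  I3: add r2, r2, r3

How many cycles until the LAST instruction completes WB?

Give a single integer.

Answer: 10

Derivation:
I0 ld r4 <- r4: IF@1 ID@2 stall=0 (-) EX@3 MEM@4 WB@5
I1 mul r1 <- r2,r3: IF@2 ID@3 stall=0 (-) EX@4 MEM@5 WB@6
I2 sub r2 <- r3,r5: IF@3 ID@4 stall=0 (-) EX@5 MEM@6 WB@7
I3 add r2 <- r2,r3: IF@4 ID@5 stall=2 (RAW on I2.r2 (WB@7)) EX@8 MEM@9 WB@10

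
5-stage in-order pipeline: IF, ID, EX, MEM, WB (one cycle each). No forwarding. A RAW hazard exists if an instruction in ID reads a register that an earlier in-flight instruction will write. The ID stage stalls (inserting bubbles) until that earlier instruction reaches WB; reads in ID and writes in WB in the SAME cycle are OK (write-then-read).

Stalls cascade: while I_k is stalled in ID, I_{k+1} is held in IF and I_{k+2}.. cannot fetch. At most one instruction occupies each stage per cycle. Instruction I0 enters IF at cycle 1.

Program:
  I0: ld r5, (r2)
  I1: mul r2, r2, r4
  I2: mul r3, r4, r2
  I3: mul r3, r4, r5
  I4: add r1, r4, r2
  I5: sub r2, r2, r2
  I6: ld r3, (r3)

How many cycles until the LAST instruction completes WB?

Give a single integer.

I0 ld r5 <- r2: IF@1 ID@2 stall=0 (-) EX@3 MEM@4 WB@5
I1 mul r2 <- r2,r4: IF@2 ID@3 stall=0 (-) EX@4 MEM@5 WB@6
I2 mul r3 <- r4,r2: IF@3 ID@4 stall=2 (RAW on I1.r2 (WB@6)) EX@7 MEM@8 WB@9
I3 mul r3 <- r4,r5: IF@4 ID@7 stall=0 (-) EX@8 MEM@9 WB@10
I4 add r1 <- r4,r2: IF@7 ID@8 stall=0 (-) EX@9 MEM@10 WB@11
I5 sub r2 <- r2,r2: IF@8 ID@9 stall=0 (-) EX@10 MEM@11 WB@12
I6 ld r3 <- r3: IF@9 ID@10 stall=0 (-) EX@11 MEM@12 WB@13

Answer: 13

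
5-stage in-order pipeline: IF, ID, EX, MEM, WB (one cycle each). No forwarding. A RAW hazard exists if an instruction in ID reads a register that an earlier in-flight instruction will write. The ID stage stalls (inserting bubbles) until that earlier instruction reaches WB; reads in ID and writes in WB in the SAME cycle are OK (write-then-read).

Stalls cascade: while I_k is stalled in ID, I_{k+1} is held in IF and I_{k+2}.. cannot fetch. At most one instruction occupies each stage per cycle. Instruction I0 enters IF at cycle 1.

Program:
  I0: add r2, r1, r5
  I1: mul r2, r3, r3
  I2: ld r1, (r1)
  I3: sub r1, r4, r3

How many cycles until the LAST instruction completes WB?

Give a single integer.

Answer: 8

Derivation:
I0 add r2 <- r1,r5: IF@1 ID@2 stall=0 (-) EX@3 MEM@4 WB@5
I1 mul r2 <- r3,r3: IF@2 ID@3 stall=0 (-) EX@4 MEM@5 WB@6
I2 ld r1 <- r1: IF@3 ID@4 stall=0 (-) EX@5 MEM@6 WB@7
I3 sub r1 <- r4,r3: IF@4 ID@5 stall=0 (-) EX@6 MEM@7 WB@8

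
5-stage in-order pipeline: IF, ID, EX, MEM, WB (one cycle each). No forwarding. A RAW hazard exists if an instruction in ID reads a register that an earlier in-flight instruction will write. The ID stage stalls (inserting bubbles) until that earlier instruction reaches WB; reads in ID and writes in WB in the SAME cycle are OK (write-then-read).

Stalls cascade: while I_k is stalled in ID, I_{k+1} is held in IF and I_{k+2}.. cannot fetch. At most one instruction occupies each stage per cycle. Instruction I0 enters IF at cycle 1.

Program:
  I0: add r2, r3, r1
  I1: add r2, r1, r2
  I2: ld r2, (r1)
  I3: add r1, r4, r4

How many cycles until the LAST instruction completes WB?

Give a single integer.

Answer: 10

Derivation:
I0 add r2 <- r3,r1: IF@1 ID@2 stall=0 (-) EX@3 MEM@4 WB@5
I1 add r2 <- r1,r2: IF@2 ID@3 stall=2 (RAW on I0.r2 (WB@5)) EX@6 MEM@7 WB@8
I2 ld r2 <- r1: IF@3 ID@6 stall=0 (-) EX@7 MEM@8 WB@9
I3 add r1 <- r4,r4: IF@6 ID@7 stall=0 (-) EX@8 MEM@9 WB@10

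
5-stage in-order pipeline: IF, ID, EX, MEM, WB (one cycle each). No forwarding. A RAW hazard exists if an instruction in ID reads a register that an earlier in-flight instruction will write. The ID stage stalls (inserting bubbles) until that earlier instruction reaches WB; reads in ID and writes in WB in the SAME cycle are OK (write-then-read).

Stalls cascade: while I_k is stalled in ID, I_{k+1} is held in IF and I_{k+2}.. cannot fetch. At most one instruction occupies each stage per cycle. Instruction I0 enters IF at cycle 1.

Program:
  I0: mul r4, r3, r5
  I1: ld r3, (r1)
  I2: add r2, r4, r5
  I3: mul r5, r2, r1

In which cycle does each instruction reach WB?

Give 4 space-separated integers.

Answer: 5 6 8 11

Derivation:
I0 mul r4 <- r3,r5: IF@1 ID@2 stall=0 (-) EX@3 MEM@4 WB@5
I1 ld r3 <- r1: IF@2 ID@3 stall=0 (-) EX@4 MEM@5 WB@6
I2 add r2 <- r4,r5: IF@3 ID@4 stall=1 (RAW on I0.r4 (WB@5)) EX@6 MEM@7 WB@8
I3 mul r5 <- r2,r1: IF@4 ID@6 stall=2 (RAW on I2.r2 (WB@8)) EX@9 MEM@10 WB@11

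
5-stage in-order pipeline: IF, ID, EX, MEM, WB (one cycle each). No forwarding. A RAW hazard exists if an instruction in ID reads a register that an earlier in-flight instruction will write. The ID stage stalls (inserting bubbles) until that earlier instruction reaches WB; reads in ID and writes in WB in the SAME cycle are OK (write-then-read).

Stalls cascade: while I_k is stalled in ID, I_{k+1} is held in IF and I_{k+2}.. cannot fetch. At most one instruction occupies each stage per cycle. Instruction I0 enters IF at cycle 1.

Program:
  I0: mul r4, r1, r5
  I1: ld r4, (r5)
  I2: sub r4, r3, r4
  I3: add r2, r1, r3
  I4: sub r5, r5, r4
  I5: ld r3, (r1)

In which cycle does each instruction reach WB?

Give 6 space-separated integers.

Answer: 5 6 9 10 12 13

Derivation:
I0 mul r4 <- r1,r5: IF@1 ID@2 stall=0 (-) EX@3 MEM@4 WB@5
I1 ld r4 <- r5: IF@2 ID@3 stall=0 (-) EX@4 MEM@5 WB@6
I2 sub r4 <- r3,r4: IF@3 ID@4 stall=2 (RAW on I1.r4 (WB@6)) EX@7 MEM@8 WB@9
I3 add r2 <- r1,r3: IF@4 ID@7 stall=0 (-) EX@8 MEM@9 WB@10
I4 sub r5 <- r5,r4: IF@7 ID@8 stall=1 (RAW on I2.r4 (WB@9)) EX@10 MEM@11 WB@12
I5 ld r3 <- r1: IF@8 ID@10 stall=0 (-) EX@11 MEM@12 WB@13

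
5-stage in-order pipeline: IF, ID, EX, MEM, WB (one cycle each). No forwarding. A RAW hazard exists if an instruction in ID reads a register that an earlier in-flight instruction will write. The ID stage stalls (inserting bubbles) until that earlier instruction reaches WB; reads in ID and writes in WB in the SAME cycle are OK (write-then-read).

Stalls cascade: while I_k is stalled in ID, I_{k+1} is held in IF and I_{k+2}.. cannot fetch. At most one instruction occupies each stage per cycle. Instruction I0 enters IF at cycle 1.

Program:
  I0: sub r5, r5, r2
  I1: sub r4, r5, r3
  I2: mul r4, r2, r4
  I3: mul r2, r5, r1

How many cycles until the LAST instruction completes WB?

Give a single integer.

I0 sub r5 <- r5,r2: IF@1 ID@2 stall=0 (-) EX@3 MEM@4 WB@5
I1 sub r4 <- r5,r3: IF@2 ID@3 stall=2 (RAW on I0.r5 (WB@5)) EX@6 MEM@7 WB@8
I2 mul r4 <- r2,r4: IF@3 ID@6 stall=2 (RAW on I1.r4 (WB@8)) EX@9 MEM@10 WB@11
I3 mul r2 <- r5,r1: IF@6 ID@9 stall=0 (-) EX@10 MEM@11 WB@12

Answer: 12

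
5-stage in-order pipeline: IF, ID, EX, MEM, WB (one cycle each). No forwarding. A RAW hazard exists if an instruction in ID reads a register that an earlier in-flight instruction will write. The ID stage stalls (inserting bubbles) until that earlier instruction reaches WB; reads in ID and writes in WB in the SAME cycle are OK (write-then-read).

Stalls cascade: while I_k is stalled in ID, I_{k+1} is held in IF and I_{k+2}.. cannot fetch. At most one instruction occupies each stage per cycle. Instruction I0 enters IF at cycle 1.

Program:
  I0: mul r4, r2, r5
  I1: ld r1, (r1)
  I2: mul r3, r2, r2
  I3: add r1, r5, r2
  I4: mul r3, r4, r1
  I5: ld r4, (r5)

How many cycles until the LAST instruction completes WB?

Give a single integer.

Answer: 12

Derivation:
I0 mul r4 <- r2,r5: IF@1 ID@2 stall=0 (-) EX@3 MEM@4 WB@5
I1 ld r1 <- r1: IF@2 ID@3 stall=0 (-) EX@4 MEM@5 WB@6
I2 mul r3 <- r2,r2: IF@3 ID@4 stall=0 (-) EX@5 MEM@6 WB@7
I3 add r1 <- r5,r2: IF@4 ID@5 stall=0 (-) EX@6 MEM@7 WB@8
I4 mul r3 <- r4,r1: IF@5 ID@6 stall=2 (RAW on I3.r1 (WB@8)) EX@9 MEM@10 WB@11
I5 ld r4 <- r5: IF@6 ID@9 stall=0 (-) EX@10 MEM@11 WB@12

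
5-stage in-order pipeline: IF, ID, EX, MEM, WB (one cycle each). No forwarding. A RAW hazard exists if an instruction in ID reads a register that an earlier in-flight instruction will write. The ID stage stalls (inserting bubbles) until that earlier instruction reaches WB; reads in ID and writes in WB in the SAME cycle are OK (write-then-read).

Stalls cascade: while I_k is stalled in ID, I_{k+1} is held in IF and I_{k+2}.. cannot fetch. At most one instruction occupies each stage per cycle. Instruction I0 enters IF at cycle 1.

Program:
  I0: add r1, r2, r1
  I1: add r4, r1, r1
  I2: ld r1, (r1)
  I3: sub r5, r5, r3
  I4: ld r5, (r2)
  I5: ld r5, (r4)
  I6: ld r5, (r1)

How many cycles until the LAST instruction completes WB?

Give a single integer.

I0 add r1 <- r2,r1: IF@1 ID@2 stall=0 (-) EX@3 MEM@4 WB@5
I1 add r4 <- r1,r1: IF@2 ID@3 stall=2 (RAW on I0.r1 (WB@5)) EX@6 MEM@7 WB@8
I2 ld r1 <- r1: IF@3 ID@6 stall=0 (-) EX@7 MEM@8 WB@9
I3 sub r5 <- r5,r3: IF@6 ID@7 stall=0 (-) EX@8 MEM@9 WB@10
I4 ld r5 <- r2: IF@7 ID@8 stall=0 (-) EX@9 MEM@10 WB@11
I5 ld r5 <- r4: IF@8 ID@9 stall=0 (-) EX@10 MEM@11 WB@12
I6 ld r5 <- r1: IF@9 ID@10 stall=0 (-) EX@11 MEM@12 WB@13

Answer: 13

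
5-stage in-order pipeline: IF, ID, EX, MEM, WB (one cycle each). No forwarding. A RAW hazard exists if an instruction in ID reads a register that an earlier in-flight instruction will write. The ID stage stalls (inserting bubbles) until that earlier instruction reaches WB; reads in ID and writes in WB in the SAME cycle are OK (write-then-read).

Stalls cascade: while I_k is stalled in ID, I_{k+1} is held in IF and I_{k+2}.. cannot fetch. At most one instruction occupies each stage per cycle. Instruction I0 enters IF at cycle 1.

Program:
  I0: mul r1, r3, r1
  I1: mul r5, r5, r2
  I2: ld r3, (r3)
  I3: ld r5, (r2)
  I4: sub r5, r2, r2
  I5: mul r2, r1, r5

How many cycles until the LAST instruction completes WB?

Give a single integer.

Answer: 12

Derivation:
I0 mul r1 <- r3,r1: IF@1 ID@2 stall=0 (-) EX@3 MEM@4 WB@5
I1 mul r5 <- r5,r2: IF@2 ID@3 stall=0 (-) EX@4 MEM@5 WB@6
I2 ld r3 <- r3: IF@3 ID@4 stall=0 (-) EX@5 MEM@6 WB@7
I3 ld r5 <- r2: IF@4 ID@5 stall=0 (-) EX@6 MEM@7 WB@8
I4 sub r5 <- r2,r2: IF@5 ID@6 stall=0 (-) EX@7 MEM@8 WB@9
I5 mul r2 <- r1,r5: IF@6 ID@7 stall=2 (RAW on I4.r5 (WB@9)) EX@10 MEM@11 WB@12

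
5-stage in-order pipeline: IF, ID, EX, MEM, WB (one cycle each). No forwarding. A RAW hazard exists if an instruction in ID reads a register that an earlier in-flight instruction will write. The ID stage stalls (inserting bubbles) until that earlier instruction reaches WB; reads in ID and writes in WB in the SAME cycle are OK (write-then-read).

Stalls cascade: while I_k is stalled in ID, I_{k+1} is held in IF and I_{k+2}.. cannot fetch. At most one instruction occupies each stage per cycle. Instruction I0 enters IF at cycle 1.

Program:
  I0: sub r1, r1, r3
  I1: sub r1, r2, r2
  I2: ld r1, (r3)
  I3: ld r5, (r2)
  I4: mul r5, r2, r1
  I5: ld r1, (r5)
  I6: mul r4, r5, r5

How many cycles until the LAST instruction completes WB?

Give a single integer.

Answer: 14

Derivation:
I0 sub r1 <- r1,r3: IF@1 ID@2 stall=0 (-) EX@3 MEM@4 WB@5
I1 sub r1 <- r2,r2: IF@2 ID@3 stall=0 (-) EX@4 MEM@5 WB@6
I2 ld r1 <- r3: IF@3 ID@4 stall=0 (-) EX@5 MEM@6 WB@7
I3 ld r5 <- r2: IF@4 ID@5 stall=0 (-) EX@6 MEM@7 WB@8
I4 mul r5 <- r2,r1: IF@5 ID@6 stall=1 (RAW on I2.r1 (WB@7)) EX@8 MEM@9 WB@10
I5 ld r1 <- r5: IF@6 ID@8 stall=2 (RAW on I4.r5 (WB@10)) EX@11 MEM@12 WB@13
I6 mul r4 <- r5,r5: IF@8 ID@11 stall=0 (-) EX@12 MEM@13 WB@14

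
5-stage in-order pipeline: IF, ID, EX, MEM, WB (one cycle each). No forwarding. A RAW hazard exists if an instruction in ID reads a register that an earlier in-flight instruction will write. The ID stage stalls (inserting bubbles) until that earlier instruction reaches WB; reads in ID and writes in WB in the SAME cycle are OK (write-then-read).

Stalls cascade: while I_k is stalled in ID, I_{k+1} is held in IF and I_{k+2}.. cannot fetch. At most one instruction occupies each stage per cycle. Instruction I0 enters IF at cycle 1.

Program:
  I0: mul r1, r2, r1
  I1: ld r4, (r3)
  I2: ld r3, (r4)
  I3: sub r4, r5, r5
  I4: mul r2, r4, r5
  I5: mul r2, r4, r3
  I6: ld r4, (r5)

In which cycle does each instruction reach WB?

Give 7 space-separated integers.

I0 mul r1 <- r2,r1: IF@1 ID@2 stall=0 (-) EX@3 MEM@4 WB@5
I1 ld r4 <- r3: IF@2 ID@3 stall=0 (-) EX@4 MEM@5 WB@6
I2 ld r3 <- r4: IF@3 ID@4 stall=2 (RAW on I1.r4 (WB@6)) EX@7 MEM@8 WB@9
I3 sub r4 <- r5,r5: IF@4 ID@7 stall=0 (-) EX@8 MEM@9 WB@10
I4 mul r2 <- r4,r5: IF@7 ID@8 stall=2 (RAW on I3.r4 (WB@10)) EX@11 MEM@12 WB@13
I5 mul r2 <- r4,r3: IF@8 ID@11 stall=0 (-) EX@12 MEM@13 WB@14
I6 ld r4 <- r5: IF@11 ID@12 stall=0 (-) EX@13 MEM@14 WB@15

Answer: 5 6 9 10 13 14 15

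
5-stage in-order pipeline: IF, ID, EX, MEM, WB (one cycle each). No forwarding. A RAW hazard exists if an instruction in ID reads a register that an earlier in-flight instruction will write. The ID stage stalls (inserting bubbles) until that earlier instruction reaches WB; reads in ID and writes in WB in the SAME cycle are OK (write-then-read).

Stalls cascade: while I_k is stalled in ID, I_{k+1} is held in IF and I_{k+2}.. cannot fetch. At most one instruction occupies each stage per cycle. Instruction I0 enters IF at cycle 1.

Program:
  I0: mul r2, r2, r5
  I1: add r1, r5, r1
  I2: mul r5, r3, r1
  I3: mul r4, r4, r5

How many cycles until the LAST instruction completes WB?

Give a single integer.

Answer: 12

Derivation:
I0 mul r2 <- r2,r5: IF@1 ID@2 stall=0 (-) EX@3 MEM@4 WB@5
I1 add r1 <- r5,r1: IF@2 ID@3 stall=0 (-) EX@4 MEM@5 WB@6
I2 mul r5 <- r3,r1: IF@3 ID@4 stall=2 (RAW on I1.r1 (WB@6)) EX@7 MEM@8 WB@9
I3 mul r4 <- r4,r5: IF@4 ID@7 stall=2 (RAW on I2.r5 (WB@9)) EX@10 MEM@11 WB@12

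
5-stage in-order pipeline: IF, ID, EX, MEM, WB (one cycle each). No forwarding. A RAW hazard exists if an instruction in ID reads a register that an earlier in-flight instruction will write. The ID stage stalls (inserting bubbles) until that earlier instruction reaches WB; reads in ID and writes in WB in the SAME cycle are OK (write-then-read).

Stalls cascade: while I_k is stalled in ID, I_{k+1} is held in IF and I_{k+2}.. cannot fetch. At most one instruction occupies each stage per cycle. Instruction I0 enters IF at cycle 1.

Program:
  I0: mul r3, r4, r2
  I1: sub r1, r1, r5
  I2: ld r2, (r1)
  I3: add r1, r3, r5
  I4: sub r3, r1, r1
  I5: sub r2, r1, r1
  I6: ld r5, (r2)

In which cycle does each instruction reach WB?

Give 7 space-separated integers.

Answer: 5 6 9 10 13 14 17

Derivation:
I0 mul r3 <- r4,r2: IF@1 ID@2 stall=0 (-) EX@3 MEM@4 WB@5
I1 sub r1 <- r1,r5: IF@2 ID@3 stall=0 (-) EX@4 MEM@5 WB@6
I2 ld r2 <- r1: IF@3 ID@4 stall=2 (RAW on I1.r1 (WB@6)) EX@7 MEM@8 WB@9
I3 add r1 <- r3,r5: IF@4 ID@7 stall=0 (-) EX@8 MEM@9 WB@10
I4 sub r3 <- r1,r1: IF@7 ID@8 stall=2 (RAW on I3.r1 (WB@10)) EX@11 MEM@12 WB@13
I5 sub r2 <- r1,r1: IF@8 ID@11 stall=0 (-) EX@12 MEM@13 WB@14
I6 ld r5 <- r2: IF@11 ID@12 stall=2 (RAW on I5.r2 (WB@14)) EX@15 MEM@16 WB@17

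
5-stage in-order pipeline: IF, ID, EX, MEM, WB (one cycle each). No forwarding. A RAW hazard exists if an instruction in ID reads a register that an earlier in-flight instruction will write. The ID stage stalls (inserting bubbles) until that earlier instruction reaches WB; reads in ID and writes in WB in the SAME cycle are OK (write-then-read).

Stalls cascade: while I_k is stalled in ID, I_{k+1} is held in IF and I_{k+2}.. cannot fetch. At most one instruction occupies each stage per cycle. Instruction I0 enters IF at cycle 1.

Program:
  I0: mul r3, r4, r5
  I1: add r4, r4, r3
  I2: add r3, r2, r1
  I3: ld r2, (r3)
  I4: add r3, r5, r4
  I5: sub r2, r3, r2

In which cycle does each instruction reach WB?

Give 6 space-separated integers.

Answer: 5 8 9 12 13 16

Derivation:
I0 mul r3 <- r4,r5: IF@1 ID@2 stall=0 (-) EX@3 MEM@4 WB@5
I1 add r4 <- r4,r3: IF@2 ID@3 stall=2 (RAW on I0.r3 (WB@5)) EX@6 MEM@7 WB@8
I2 add r3 <- r2,r1: IF@3 ID@6 stall=0 (-) EX@7 MEM@8 WB@9
I3 ld r2 <- r3: IF@6 ID@7 stall=2 (RAW on I2.r3 (WB@9)) EX@10 MEM@11 WB@12
I4 add r3 <- r5,r4: IF@7 ID@10 stall=0 (-) EX@11 MEM@12 WB@13
I5 sub r2 <- r3,r2: IF@10 ID@11 stall=2 (RAW on I4.r3 (WB@13)) EX@14 MEM@15 WB@16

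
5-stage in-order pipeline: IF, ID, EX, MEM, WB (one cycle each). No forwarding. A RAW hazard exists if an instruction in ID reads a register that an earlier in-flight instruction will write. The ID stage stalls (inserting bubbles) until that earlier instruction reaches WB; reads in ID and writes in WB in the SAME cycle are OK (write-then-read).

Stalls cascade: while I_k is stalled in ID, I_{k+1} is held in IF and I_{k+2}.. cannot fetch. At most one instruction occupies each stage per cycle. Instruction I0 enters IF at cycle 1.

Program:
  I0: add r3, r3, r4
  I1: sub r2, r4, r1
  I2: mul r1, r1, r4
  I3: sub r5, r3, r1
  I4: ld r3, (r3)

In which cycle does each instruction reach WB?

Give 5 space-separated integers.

I0 add r3 <- r3,r4: IF@1 ID@2 stall=0 (-) EX@3 MEM@4 WB@5
I1 sub r2 <- r4,r1: IF@2 ID@3 stall=0 (-) EX@4 MEM@5 WB@6
I2 mul r1 <- r1,r4: IF@3 ID@4 stall=0 (-) EX@5 MEM@6 WB@7
I3 sub r5 <- r3,r1: IF@4 ID@5 stall=2 (RAW on I2.r1 (WB@7)) EX@8 MEM@9 WB@10
I4 ld r3 <- r3: IF@5 ID@8 stall=0 (-) EX@9 MEM@10 WB@11

Answer: 5 6 7 10 11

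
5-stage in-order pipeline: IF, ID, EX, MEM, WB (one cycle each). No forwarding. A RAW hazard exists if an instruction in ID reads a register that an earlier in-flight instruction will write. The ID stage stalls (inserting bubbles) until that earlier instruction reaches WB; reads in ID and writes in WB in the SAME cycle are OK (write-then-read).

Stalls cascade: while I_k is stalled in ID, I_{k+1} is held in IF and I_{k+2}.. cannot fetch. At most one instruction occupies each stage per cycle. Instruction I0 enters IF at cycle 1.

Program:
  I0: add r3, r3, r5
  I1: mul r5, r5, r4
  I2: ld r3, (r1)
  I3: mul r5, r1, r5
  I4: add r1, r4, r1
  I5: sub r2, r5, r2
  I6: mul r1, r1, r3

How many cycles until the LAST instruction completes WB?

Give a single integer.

Answer: 13

Derivation:
I0 add r3 <- r3,r5: IF@1 ID@2 stall=0 (-) EX@3 MEM@4 WB@5
I1 mul r5 <- r5,r4: IF@2 ID@3 stall=0 (-) EX@4 MEM@5 WB@6
I2 ld r3 <- r1: IF@3 ID@4 stall=0 (-) EX@5 MEM@6 WB@7
I3 mul r5 <- r1,r5: IF@4 ID@5 stall=1 (RAW on I1.r5 (WB@6)) EX@7 MEM@8 WB@9
I4 add r1 <- r4,r1: IF@5 ID@7 stall=0 (-) EX@8 MEM@9 WB@10
I5 sub r2 <- r5,r2: IF@7 ID@8 stall=1 (RAW on I3.r5 (WB@9)) EX@10 MEM@11 WB@12
I6 mul r1 <- r1,r3: IF@8 ID@10 stall=0 (-) EX@11 MEM@12 WB@13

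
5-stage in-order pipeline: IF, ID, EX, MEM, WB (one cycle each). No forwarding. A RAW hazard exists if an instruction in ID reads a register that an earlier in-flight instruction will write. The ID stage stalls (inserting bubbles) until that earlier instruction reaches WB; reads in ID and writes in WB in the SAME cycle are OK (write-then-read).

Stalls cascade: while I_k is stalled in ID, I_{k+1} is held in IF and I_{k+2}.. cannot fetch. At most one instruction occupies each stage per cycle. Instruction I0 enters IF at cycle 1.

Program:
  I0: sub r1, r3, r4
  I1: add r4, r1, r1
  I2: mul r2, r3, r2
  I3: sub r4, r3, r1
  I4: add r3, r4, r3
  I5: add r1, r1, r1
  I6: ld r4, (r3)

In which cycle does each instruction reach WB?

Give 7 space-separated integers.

Answer: 5 8 9 10 13 14 16

Derivation:
I0 sub r1 <- r3,r4: IF@1 ID@2 stall=0 (-) EX@3 MEM@4 WB@5
I1 add r4 <- r1,r1: IF@2 ID@3 stall=2 (RAW on I0.r1 (WB@5)) EX@6 MEM@7 WB@8
I2 mul r2 <- r3,r2: IF@3 ID@6 stall=0 (-) EX@7 MEM@8 WB@9
I3 sub r4 <- r3,r1: IF@6 ID@7 stall=0 (-) EX@8 MEM@9 WB@10
I4 add r3 <- r4,r3: IF@7 ID@8 stall=2 (RAW on I3.r4 (WB@10)) EX@11 MEM@12 WB@13
I5 add r1 <- r1,r1: IF@8 ID@11 stall=0 (-) EX@12 MEM@13 WB@14
I6 ld r4 <- r3: IF@11 ID@12 stall=1 (RAW on I4.r3 (WB@13)) EX@14 MEM@15 WB@16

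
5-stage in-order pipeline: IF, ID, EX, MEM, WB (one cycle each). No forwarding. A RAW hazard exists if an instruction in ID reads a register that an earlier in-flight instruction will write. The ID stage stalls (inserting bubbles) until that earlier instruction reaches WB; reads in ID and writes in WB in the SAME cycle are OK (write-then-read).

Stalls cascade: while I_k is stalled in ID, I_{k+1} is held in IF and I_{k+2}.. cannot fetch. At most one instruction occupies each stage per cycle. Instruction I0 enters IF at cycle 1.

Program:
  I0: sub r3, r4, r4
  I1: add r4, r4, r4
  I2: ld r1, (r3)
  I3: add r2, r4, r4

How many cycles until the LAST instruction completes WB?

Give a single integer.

I0 sub r3 <- r4,r4: IF@1 ID@2 stall=0 (-) EX@3 MEM@4 WB@5
I1 add r4 <- r4,r4: IF@2 ID@3 stall=0 (-) EX@4 MEM@5 WB@6
I2 ld r1 <- r3: IF@3 ID@4 stall=1 (RAW on I0.r3 (WB@5)) EX@6 MEM@7 WB@8
I3 add r2 <- r4,r4: IF@4 ID@6 stall=0 (-) EX@7 MEM@8 WB@9

Answer: 9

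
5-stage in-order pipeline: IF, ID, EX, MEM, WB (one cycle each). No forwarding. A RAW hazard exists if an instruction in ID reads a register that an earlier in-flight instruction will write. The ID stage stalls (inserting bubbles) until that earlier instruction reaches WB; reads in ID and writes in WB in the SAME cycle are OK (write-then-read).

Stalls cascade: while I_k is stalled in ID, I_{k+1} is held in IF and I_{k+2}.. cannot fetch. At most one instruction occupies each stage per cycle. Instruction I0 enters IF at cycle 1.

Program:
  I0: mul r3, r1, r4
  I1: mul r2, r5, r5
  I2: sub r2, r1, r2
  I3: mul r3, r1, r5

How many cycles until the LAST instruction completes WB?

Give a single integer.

I0 mul r3 <- r1,r4: IF@1 ID@2 stall=0 (-) EX@3 MEM@4 WB@5
I1 mul r2 <- r5,r5: IF@2 ID@3 stall=0 (-) EX@4 MEM@5 WB@6
I2 sub r2 <- r1,r2: IF@3 ID@4 stall=2 (RAW on I1.r2 (WB@6)) EX@7 MEM@8 WB@9
I3 mul r3 <- r1,r5: IF@4 ID@7 stall=0 (-) EX@8 MEM@9 WB@10

Answer: 10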